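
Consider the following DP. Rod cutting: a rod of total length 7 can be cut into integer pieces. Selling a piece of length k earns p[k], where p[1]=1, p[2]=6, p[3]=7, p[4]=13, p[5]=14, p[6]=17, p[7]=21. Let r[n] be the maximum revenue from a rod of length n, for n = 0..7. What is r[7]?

   n    0    1    2    3    4    5    6    7
r[n]    0    1    6    7   13   14   19   21

21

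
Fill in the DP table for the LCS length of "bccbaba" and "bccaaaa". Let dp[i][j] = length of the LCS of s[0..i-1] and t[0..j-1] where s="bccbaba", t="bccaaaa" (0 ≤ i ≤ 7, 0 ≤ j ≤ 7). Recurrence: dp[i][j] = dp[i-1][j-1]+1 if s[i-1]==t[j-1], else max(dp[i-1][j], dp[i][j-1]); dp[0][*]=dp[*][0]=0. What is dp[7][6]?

   ''  b  c  c  a  a  a  a
''  0  0  0  0  0  0  0  0
 b  0  1  1  1  1  1  1  1
 c  0  1  2  2  2  2  2  2
 c  0  1  2  3  3  3  3  3
 b  0  1  2  3  3  3  3  3
 a  0  1  2  3  4  4  4  4
 b  0  1  2  3  4  4  4  4
 a  0  1  2  3  4  5  5  5

5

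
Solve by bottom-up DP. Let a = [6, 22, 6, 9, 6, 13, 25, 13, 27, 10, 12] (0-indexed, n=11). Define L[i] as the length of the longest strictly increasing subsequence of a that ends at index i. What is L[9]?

3

   i    0    1    2    3    4    5    6    7    8    9   10
a[i]    6   22    6    9    6   13   25   13   27   10   12
L[i]    1    2    1    2    1    3    4    3    5    3    4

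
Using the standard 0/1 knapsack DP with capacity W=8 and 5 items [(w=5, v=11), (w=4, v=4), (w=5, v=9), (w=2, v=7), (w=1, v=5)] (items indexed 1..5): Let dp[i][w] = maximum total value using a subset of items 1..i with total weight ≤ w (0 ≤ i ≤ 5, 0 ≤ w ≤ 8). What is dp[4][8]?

i\w   0   1   2   3   4   5   6   7   8
  0   0   0   0   0   0   0   0   0   0
  1   0   0   0   0   0  11  11  11  11
  2   0   0   0   0   4  11  11  11  11
  3   0   0   0   0   4  11  11  11  11
  4   0   0   7   7   7  11  11  18  18
  5   0   5   7  12  12  12  16  18  23

18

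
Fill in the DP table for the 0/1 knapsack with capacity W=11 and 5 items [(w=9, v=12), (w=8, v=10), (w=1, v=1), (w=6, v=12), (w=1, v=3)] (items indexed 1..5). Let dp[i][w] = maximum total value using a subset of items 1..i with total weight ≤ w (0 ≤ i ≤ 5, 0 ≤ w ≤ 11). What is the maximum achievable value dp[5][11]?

i\w   0   1   2   3   4   5   6   7   8   9  10  11
  0   0   0   0   0   0   0   0   0   0   0   0   0
  1   0   0   0   0   0   0   0   0   0  12  12  12
  2   0   0   0   0   0   0   0   0  10  12  12  12
  3   0   1   1   1   1   1   1   1  10  12  13  13
  4   0   1   1   1   1   1  12  13  13  13  13  13
  5   0   3   4   4   4   4  12  15  16  16  16  16

16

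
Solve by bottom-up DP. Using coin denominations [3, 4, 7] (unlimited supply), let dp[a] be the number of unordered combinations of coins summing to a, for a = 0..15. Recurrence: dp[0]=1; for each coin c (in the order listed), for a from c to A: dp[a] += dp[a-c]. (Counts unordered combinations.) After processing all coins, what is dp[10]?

2

after  coin     0     1     2     3     4     5     6     7     8     9    10    11    12    13    14    15
          3     1     0     0     1     0     0     1     0     0     1     0     0     1     0     0     1
          4     1     0     0     1     1     0     1     1     1     1     1     1     2     1     1     2
          7     1     0     0     1     1     0     1     2     1     1     2     2     2     2     3     3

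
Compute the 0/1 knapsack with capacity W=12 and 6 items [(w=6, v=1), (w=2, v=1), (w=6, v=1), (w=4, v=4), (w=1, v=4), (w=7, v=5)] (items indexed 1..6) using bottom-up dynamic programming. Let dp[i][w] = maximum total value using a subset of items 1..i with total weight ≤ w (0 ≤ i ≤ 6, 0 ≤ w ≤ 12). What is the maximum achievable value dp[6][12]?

13

i\w   0   1   2   3   4   5   6   7   8   9  10  11  12
  0   0   0   0   0   0   0   0   0   0   0   0   0   0
  1   0   0   0   0   0   0   1   1   1   1   1   1   1
  2   0   0   1   1   1   1   1   1   2   2   2   2   2
  3   0   0   1   1   1   1   1   1   2   2   2   2   2
  4   0   0   1   1   4   4   5   5   5   5   5   5   6
  5   0   4   4   5   5   8   8   9   9   9   9   9   9
  6   0   4   4   5   5   8   8   9   9   9  10  10  13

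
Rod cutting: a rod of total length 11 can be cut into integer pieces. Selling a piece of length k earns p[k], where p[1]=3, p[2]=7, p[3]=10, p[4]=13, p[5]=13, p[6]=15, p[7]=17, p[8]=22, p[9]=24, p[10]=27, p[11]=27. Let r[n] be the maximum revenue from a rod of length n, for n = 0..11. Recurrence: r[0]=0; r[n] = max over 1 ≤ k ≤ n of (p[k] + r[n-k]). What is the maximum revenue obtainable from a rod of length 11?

   n    0    1    2    3    4    5    6    7    8    9   10   11
r[n]    0    3    7   10   14   17   21   24   28   31   35   38

38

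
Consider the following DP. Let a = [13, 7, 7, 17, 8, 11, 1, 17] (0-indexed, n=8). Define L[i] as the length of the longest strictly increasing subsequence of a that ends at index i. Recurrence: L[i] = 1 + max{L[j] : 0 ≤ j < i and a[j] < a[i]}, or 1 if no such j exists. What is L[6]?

   i    0    1    2    3    4    5    6    7
a[i]   13    7    7   17    8   11    1   17
L[i]    1    1    1    2    2    3    1    4

1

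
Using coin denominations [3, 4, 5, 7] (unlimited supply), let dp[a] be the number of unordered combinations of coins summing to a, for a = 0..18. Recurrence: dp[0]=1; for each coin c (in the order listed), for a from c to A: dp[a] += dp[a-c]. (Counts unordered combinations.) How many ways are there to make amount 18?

8

after  coin     0     1     2     3     4     5     6     7     8     9    10    11    12    13    14    15    16    17    18
          3     1     0     0     1     0     0     1     0     0     1     0     0     1     0     0     1     0     0     1
          4     1     0     0     1     1     0     1     1     1     1     1     1     2     1     1     2     2     1     2
          5     1     0     0     1     1     1     1     1     2     2     2     2     3     3     3     4     4     4     5
          7     1     0     0     1     1     1     1     2     2     2     3     3     4     4     5     6     6     7     8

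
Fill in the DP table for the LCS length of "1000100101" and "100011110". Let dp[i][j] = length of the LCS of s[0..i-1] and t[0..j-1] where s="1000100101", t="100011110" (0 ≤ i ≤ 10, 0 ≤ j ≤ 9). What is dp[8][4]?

   ''  1  0  0  0  1  1  1  1  0
''  0  0  0  0  0  0  0  0  0  0
 1  0  1  1  1  1  1  1  1  1  1
 0  0  1  2  2  2  2  2  2  2  2
 0  0  1  2  3  3  3  3  3  3  3
 0  0  1  2  3  4  4  4  4  4  4
 1  0  1  2  3  4  5  5  5  5  5
 0  0  1  2  3  4  5  5  5  5  6
 0  0  1  2  3  4  5  5  5  5  6
 1  0  1  2  3  4  5  6  6  6  6
 0  0  1  2  3  4  5  6  6  6  7
 1  0  1  2  3  4  5  6  7  7  7

4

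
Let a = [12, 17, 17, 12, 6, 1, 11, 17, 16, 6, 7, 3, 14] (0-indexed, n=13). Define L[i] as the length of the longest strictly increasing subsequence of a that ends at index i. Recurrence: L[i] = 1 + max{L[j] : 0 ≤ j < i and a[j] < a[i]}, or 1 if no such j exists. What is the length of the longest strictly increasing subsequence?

4

   i    0    1    2    3    4    5    6    7    8    9   10   11   12
a[i]   12   17   17   12    6    1   11   17   16    6    7    3   14
L[i]    1    2    2    1    1    1    2    3    3    2    3    2    4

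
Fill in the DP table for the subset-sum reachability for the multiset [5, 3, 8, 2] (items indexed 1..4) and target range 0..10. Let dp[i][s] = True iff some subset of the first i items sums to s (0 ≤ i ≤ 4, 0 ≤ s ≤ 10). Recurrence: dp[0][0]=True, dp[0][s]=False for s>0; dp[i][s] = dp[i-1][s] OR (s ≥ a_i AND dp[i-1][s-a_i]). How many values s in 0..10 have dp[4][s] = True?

7

i\s   0   1   2   3   4   5   6   7   8   9  10
  0   T   F   F   F   F   F   F   F   F   F   F
  1   T   F   F   F   F   T   F   F   F   F   F
  2   T   F   F   T   F   T   F   F   T   F   F
  3   T   F   F   T   F   T   F   F   T   F   F
  4   T   F   T   T   F   T   F   T   T   F   T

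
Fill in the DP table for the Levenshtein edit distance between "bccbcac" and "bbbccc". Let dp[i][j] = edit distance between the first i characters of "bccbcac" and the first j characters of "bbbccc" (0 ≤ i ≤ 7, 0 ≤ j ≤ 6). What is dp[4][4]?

3

   ''  b  b  b  c  c  c
''  0  1  2  3  4  5  6
 b  1  0  1  2  3  4  5
 c  2  1  1  2  2  3  4
 c  3  2  2  2  2  2  3
 b  4  3  2  2  3  3  3
 c  5  4  3  3  2  3  3
 a  6  5  4  4  3  3  4
 c  7  6  5  5  4  3  3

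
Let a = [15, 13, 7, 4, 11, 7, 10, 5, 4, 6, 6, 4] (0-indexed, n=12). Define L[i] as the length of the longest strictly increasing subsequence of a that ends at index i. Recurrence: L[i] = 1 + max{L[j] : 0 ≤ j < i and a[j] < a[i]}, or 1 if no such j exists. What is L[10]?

   i    0    1    2    3    4    5    6    7    8    9   10   11
a[i]   15   13    7    4   11    7   10    5    4    6    6    4
L[i]    1    1    1    1    2    2    3    2    1    3    3    1

3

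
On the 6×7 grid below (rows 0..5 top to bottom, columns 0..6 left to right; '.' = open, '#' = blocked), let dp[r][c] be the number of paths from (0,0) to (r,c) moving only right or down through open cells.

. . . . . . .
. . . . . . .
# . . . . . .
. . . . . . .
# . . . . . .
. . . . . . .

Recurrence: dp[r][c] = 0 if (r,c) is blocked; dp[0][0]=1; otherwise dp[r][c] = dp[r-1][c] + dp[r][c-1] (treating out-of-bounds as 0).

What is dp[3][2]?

r\c   0   1   2   3   4   5   6
  0   1   1   1   1   1   1   1
  1   1   2   3   4   5   6   7
  2   0   2   5   9  14  20  27
  3   0   2   7  16  30  50  77
  4   0   2   9  25  55 105 182
  5   0   2  11  36  91 196 378

7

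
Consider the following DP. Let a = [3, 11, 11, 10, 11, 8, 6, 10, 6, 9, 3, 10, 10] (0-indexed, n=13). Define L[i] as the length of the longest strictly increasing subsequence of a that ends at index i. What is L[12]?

   i    0    1    2    3    4    5    6    7    8    9   10   11   12
a[i]    3   11   11   10   11    8    6   10    6    9    3   10   10
L[i]    1    2    2    2    3    2    2    3    2    3    1    4    4

4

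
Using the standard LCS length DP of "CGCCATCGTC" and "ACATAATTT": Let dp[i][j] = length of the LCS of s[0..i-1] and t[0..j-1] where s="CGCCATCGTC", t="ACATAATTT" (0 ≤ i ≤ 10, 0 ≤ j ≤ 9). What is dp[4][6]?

1

   ''  A  C  A  T  A  A  T  T  T
''  0  0  0  0  0  0  0  0  0  0
 C  0  0  1  1  1  1  1  1  1  1
 G  0  0  1  1  1  1  1  1  1  1
 C  0  0  1  1  1  1  1  1  1  1
 C  0  0  1  1  1  1  1  1  1  1
 A  0  1  1  2  2  2  2  2  2  2
 T  0  1  1  2  3  3  3  3  3  3
 C  0  1  2  2  3  3  3  3  3  3
 G  0  1  2  2  3  3  3  3  3  3
 T  0  1  2  2  3  3  3  4  4  4
 C  0  1  2  2  3  3  3  4  4  4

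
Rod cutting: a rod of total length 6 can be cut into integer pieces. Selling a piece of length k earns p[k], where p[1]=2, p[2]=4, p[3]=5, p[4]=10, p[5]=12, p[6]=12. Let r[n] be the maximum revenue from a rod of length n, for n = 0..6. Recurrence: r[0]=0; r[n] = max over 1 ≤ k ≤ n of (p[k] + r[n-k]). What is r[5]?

   n    0    1    2    3    4    5    6
r[n]    0    2    4    6   10   12   14

12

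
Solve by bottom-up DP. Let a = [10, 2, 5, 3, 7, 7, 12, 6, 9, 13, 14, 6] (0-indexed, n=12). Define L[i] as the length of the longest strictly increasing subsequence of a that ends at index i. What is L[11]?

3

   i    0    1    2    3    4    5    6    7    8    9   10   11
a[i]   10    2    5    3    7    7   12    6    9   13   14    6
L[i]    1    1    2    2    3    3    4    3    4    5    6    3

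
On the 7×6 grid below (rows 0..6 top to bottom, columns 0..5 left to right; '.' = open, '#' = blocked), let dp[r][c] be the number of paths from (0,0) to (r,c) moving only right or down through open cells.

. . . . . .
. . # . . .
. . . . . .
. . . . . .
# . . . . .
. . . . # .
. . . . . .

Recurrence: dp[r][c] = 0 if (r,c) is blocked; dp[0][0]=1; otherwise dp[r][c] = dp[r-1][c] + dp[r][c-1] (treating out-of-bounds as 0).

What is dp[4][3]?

22

r\c   0   1   2   3   4   5
  0   1   1   1   1   1   1
  1   1   2   0   1   2   3
  2   1   3   3   4   6   9
  3   1   4   7  11  17  26
  4   0   4  11  22  39  65
  5   0   4  15  37   0  65
  6   0   4  19  56  56 121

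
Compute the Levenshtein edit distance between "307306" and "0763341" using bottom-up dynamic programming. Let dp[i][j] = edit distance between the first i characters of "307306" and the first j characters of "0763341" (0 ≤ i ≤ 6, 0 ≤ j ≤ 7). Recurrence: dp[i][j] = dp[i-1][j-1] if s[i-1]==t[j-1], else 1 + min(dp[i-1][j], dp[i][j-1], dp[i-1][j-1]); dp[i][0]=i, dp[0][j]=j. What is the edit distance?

5

   ''  0  7  6  3  3  4  1
''  0  1  2  3  4  5  6  7
 3  1  1  2  3  3  4  5  6
 0  2  1  2  3  4  4  5  6
 7  3  2  1  2  3  4  5  6
 3  4  3  2  2  2  3  4  5
 0  5  4  3  3  3  3  4  5
 6  6  5  4  3  4  4  4  5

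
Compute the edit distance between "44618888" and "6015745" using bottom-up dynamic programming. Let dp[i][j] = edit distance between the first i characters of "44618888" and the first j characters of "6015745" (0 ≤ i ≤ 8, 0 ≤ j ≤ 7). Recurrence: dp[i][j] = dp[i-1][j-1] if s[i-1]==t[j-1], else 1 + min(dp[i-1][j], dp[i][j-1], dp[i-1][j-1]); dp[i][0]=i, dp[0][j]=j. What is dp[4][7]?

   ''  6  0  1  5  7  4  5
''  0  1  2  3  4  5  6  7
 4  1  1  2  3  4  5  5  6
 4  2  2  2  3  4  5  5  6
 6  3  2  3  3  4  5  6  6
 1  4  3  3  3  4  5  6  7
 8  5  4  4  4  4  5  6  7
 8  6  5  5  5  5  5  6  7
 8  7  6  6  6  6  6  6  7
 8  8  7  7  7  7  7  7  7

7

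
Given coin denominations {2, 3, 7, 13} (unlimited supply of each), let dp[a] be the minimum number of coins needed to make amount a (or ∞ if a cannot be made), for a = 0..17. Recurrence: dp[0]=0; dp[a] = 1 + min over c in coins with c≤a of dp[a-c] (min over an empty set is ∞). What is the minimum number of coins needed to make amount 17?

 a  0  1  2  3  4  5  6  7  8  9 10 11 12 13 14 15 16 17
dp  0  -  1  1  2  2  2  1  3  2  2  3  3  1  2  2  2  3
(- denotes ∞ / unreachable)

3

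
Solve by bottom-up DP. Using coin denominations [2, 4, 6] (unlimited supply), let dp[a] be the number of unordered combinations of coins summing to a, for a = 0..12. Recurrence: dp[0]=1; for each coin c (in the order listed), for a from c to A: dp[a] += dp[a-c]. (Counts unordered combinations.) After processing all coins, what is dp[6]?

after  coin     0     1     2     3     4     5     6     7     8     9    10    11    12
          2     1     0     1     0     1     0     1     0     1     0     1     0     1
          4     1     0     1     0     2     0     2     0     3     0     3     0     4
          6     1     0     1     0     2     0     3     0     4     0     5     0     7

3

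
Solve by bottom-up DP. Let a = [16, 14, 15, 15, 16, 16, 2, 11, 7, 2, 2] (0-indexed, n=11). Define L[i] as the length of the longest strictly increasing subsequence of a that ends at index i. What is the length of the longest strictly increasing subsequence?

   i    0    1    2    3    4    5    6    7    8    9   10
a[i]   16   14   15   15   16   16    2   11    7    2    2
L[i]    1    1    2    2    3    3    1    2    2    1    1

3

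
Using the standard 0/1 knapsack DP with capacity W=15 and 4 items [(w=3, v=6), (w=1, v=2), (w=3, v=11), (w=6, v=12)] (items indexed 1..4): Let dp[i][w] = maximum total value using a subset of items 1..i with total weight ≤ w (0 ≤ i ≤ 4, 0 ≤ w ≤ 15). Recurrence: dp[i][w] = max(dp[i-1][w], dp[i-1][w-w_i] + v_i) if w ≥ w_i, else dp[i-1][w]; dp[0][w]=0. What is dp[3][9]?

19

i\w   0   1   2   3   4   5   6   7   8   9  10  11  12  13  14  15
  0   0   0   0   0   0   0   0   0   0   0   0   0   0   0   0   0
  1   0   0   0   6   6   6   6   6   6   6   6   6   6   6   6   6
  2   0   2   2   6   8   8   8   8   8   8   8   8   8   8   8   8
  3   0   2   2  11  13  13  17  19  19  19  19  19  19  19  19  19
  4   0   2   2  11  13  13  17  19  19  23  25  25  29  31  31  31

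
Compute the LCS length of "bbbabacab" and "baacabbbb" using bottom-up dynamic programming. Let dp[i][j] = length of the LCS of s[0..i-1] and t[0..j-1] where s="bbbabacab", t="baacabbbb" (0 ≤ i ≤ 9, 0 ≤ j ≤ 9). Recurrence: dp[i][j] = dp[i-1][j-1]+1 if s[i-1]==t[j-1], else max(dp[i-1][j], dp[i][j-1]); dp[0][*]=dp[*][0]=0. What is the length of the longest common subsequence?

   ''  b  a  a  c  a  b  b  b  b
''  0  0  0  0  0  0  0  0  0  0
 b  0  1  1  1  1  1  1  1  1  1
 b  0  1  1  1  1  1  2  2  2  2
 b  0  1  1  1  1  1  2  3  3  3
 a  0  1  2  2  2  2  2  3  3  3
 b  0  1  2  2  2  2  3  3  4  4
 a  0  1  2  3  3  3  3  3  4  4
 c  0  1  2  3  4  4  4  4  4  4
 a  0  1  2  3  4  5  5  5  5  5
 b  0  1  2  3  4  5  6  6  6  6

6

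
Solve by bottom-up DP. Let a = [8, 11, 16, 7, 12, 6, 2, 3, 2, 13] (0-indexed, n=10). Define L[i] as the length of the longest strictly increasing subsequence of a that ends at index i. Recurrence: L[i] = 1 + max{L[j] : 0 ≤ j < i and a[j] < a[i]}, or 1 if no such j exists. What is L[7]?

   i    0    1    2    3    4    5    6    7    8    9
a[i]    8   11   16    7   12    6    2    3    2   13
L[i]    1    2    3    1    3    1    1    2    1    4

2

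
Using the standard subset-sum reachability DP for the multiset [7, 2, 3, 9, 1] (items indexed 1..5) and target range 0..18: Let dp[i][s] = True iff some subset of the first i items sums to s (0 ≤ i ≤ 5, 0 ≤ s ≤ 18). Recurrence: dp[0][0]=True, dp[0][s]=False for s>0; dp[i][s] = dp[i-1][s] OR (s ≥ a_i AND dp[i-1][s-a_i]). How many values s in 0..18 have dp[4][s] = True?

i\s   0   1   2   3   4   5   6   7   8   9  10  11  12  13  14  15  16  17  18
  0   T   F   F   F   F   F   F   F   F   F   F   F   F   F   F   F   F   F   F
  1   T   F   F   F   F   F   F   T   F   F   F   F   F   F   F   F   F   F   F
  2   T   F   T   F   F   F   F   T   F   T   F   F   F   F   F   F   F   F   F
  3   T   F   T   T   F   T   F   T   F   T   T   F   T   F   F   F   F   F   F
  4   T   F   T   T   F   T   F   T   F   T   T   T   T   F   T   F   T   F   T
  5   T   T   T   T   T   T   T   T   T   T   T   T   T   T   T   T   T   T   T

12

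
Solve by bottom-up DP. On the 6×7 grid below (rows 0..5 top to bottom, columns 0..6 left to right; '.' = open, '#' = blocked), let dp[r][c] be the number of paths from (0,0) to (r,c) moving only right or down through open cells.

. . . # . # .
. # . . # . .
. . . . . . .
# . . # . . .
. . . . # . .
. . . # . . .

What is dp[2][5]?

3

r\c   0   1   2   3   4   5   6
  0   1   1   1   0   0   0   0
  1   1   0   1   1   0   0   0
  2   1   1   2   3   3   3   3
  3   0   1   3   0   3   6   9
  4   0   1   4   4   0   6  15
  5   0   1   5   0   0   6  21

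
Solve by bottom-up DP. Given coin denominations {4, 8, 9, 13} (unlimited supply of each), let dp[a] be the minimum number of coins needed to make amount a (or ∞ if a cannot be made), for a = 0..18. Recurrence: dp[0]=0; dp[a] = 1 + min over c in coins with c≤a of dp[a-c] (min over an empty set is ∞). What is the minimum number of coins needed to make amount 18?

 a  0  1  2  3  4  5  6  7  8  9 10 11 12 13 14 15 16 17 18
dp  0  -  -  -  1  -  -  -  1  1  -  -  2  1  -  -  2  2  2
(- denotes ∞ / unreachable)

2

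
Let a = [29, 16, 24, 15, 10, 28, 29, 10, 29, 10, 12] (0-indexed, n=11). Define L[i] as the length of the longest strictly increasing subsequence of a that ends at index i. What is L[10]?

2

   i    0    1    2    3    4    5    6    7    8    9   10
a[i]   29   16   24   15   10   28   29   10   29   10   12
L[i]    1    1    2    1    1    3    4    1    4    1    2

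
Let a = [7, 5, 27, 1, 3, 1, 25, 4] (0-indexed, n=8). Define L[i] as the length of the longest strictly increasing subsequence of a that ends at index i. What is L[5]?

   i    0    1    2    3    4    5    6    7
a[i]    7    5   27    1    3    1   25    4
L[i]    1    1    2    1    2    1    3    3

1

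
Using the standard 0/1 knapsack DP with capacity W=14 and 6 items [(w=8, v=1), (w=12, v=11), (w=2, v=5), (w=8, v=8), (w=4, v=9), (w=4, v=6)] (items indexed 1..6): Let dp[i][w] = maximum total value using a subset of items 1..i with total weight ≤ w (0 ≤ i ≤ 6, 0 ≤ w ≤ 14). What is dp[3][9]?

i\w   0   1   2   3   4   5   6   7   8   9  10  11  12  13  14
  0   0   0   0   0   0   0   0   0   0   0   0   0   0   0   0
  1   0   0   0   0   0   0   0   0   1   1   1   1   1   1   1
  2   0   0   0   0   0   0   0   0   1   1   1   1  11  11  11
  3   0   0   5   5   5   5   5   5   5   5   6   6  11  11  16
  4   0   0   5   5   5   5   5   5   8   8  13  13  13  13  16
  5   0   0   5   5   9   9  14  14  14  14  14  14  17  17  22
  6   0   0   5   5   9   9  14  14  15  15  20  20  20  20  22

5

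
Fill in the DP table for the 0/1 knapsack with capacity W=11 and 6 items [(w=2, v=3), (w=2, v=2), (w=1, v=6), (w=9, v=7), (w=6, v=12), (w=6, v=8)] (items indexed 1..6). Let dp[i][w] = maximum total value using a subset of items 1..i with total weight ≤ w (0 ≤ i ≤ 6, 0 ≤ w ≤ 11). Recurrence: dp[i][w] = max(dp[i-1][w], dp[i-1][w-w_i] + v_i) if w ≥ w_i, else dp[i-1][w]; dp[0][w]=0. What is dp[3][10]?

i\w   0   1   2   3   4   5   6   7   8   9  10  11
  0   0   0   0   0   0   0   0   0   0   0   0   0
  1   0   0   3   3   3   3   3   3   3   3   3   3
  2   0   0   3   3   5   5   5   5   5   5   5   5
  3   0   6   6   9   9  11  11  11  11  11  11  11
  4   0   6   6   9   9  11  11  11  11  11  13  13
  5   0   6   6   9   9  11  12  18  18  21  21  23
  6   0   6   6   9   9  11  12  18  18  21  21  23

11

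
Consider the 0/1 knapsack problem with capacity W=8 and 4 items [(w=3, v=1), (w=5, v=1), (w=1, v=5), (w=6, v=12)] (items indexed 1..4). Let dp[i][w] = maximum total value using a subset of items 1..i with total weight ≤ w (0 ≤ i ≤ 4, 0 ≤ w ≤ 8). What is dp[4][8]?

i\w   0   1   2   3   4   5   6   7   8
  0   0   0   0   0   0   0   0   0   0
  1   0   0   0   1   1   1   1   1   1
  2   0   0   0   1   1   1   1   1   2
  3   0   5   5   5   6   6   6   6   6
  4   0   5   5   5   6   6  12  17  17

17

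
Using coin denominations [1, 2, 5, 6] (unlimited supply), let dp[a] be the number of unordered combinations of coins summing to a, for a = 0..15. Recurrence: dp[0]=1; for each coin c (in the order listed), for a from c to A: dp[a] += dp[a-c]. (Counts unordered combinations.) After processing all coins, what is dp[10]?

13

after  coin     0     1     2     3     4     5     6     7     8     9    10    11    12    13    14    15
          1     1     1     1     1     1     1     1     1     1     1     1     1     1     1     1     1
          2     1     1     2     2     3     3     4     4     5     5     6     6     7     7     8     8
          5     1     1     2     2     3     4     5     6     7     8    10    11    13    14    16    18
          6     1     1     2     2     3     4     6     7     9    10    13    15    19    21    25    28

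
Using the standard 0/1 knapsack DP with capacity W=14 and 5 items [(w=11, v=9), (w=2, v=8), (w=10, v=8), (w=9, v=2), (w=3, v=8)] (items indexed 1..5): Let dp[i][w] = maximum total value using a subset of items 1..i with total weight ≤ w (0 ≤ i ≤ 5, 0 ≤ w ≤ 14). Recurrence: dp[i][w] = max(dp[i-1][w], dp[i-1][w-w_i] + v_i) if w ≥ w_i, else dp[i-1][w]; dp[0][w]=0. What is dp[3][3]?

8

i\w   0   1   2   3   4   5   6   7   8   9  10  11  12  13  14
  0   0   0   0   0   0   0   0   0   0   0   0   0   0   0   0
  1   0   0   0   0   0   0   0   0   0   0   0   9   9   9   9
  2   0   0   8   8   8   8   8   8   8   8   8   9   9  17  17
  3   0   0   8   8   8   8   8   8   8   8   8   9  16  17  17
  4   0   0   8   8   8   8   8   8   8   8   8  10  16  17  17
  5   0   0   8   8   8  16  16  16  16  16  16  16  16  17  18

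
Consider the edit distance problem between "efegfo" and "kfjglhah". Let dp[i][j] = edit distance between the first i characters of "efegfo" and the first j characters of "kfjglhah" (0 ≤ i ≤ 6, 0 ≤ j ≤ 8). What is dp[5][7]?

5

   ''  k  f  j  g  l  h  a  h
''  0  1  2  3  4  5  6  7  8
 e  1  1  2  3  4  5  6  7  8
 f  2  2  1  2  3  4  5  6  7
 e  3  3  2  2  3  4  5  6  7
 g  4  4  3  3  2  3  4  5  6
 f  5  5  4  4  3  3  4  5  6
 o  6  6  5  5  4  4  4  5  6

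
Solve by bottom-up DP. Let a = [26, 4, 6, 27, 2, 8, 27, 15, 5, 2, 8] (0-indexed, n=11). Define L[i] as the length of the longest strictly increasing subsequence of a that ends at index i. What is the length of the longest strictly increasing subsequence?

4

   i    0    1    2    3    4    5    6    7    8    9   10
a[i]   26    4    6   27    2    8   27   15    5    2    8
L[i]    1    1    2    3    1    3    4    4    2    1    3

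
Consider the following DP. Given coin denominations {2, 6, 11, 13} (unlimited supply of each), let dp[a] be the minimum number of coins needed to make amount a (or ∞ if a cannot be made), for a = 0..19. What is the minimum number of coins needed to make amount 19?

2

 a  0  1  2  3  4  5  6  7  8  9 10 11 12 13 14 15 16 17 18 19
dp  0  -  1  -  2  -  1  -  2  -  3  1  2  1  3  2  4  2  3  2
(- denotes ∞ / unreachable)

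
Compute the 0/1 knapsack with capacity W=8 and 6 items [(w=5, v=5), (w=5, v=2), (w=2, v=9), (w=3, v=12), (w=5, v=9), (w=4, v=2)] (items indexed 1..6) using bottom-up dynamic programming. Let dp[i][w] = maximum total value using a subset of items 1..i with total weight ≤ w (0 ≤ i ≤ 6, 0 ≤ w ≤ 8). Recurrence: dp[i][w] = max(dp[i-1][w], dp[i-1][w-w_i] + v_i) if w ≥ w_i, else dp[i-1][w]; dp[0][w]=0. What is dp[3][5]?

i\w   0   1   2   3   4   5   6   7   8
  0   0   0   0   0   0   0   0   0   0
  1   0   0   0   0   0   5   5   5   5
  2   0   0   0   0   0   5   5   5   5
  3   0   0   9   9   9   9   9  14  14
  4   0   0   9  12  12  21  21  21  21
  5   0   0   9  12  12  21  21  21  21
  6   0   0   9  12  12  21  21  21  21

9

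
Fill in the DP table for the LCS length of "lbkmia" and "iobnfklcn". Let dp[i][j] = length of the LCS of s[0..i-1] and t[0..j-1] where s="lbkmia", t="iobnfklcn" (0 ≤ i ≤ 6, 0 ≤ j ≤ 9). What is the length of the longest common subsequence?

2

   ''  i  o  b  n  f  k  l  c  n
''  0  0  0  0  0  0  0  0  0  0
 l  0  0  0  0  0  0  0  1  1  1
 b  0  0  0  1  1  1  1  1  1  1
 k  0  0  0  1  1  1  2  2  2  2
 m  0  0  0  1  1  1  2  2  2  2
 i  0  1  1  1  1  1  2  2  2  2
 a  0  1  1  1  1  1  2  2  2  2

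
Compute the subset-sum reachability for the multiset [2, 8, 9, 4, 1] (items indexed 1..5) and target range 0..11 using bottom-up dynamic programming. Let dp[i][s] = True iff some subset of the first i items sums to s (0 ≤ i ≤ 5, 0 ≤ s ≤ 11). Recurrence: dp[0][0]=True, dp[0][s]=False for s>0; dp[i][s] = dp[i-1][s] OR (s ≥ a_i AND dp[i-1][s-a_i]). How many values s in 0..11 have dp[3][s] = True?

6

i\s   0   1   2   3   4   5   6   7   8   9  10  11
  0   T   F   F   F   F   F   F   F   F   F   F   F
  1   T   F   T   F   F   F   F   F   F   F   F   F
  2   T   F   T   F   F   F   F   F   T   F   T   F
  3   T   F   T   F   F   F   F   F   T   T   T   T
  4   T   F   T   F   T   F   T   F   T   T   T   T
  5   T   T   T   T   T   T   T   T   T   T   T   T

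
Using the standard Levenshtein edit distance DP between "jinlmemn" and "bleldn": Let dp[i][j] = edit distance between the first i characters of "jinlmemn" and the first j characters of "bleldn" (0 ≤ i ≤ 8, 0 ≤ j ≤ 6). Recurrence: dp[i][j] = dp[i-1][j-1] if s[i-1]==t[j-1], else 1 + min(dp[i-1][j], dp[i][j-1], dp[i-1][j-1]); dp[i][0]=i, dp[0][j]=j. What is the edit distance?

   ''  b  l  e  l  d  n
''  0  1  2  3  4  5  6
 j  1  1  2  3  4  5  6
 i  2  2  2  3  4  5  6
 n  3  3  3  3  4  5  5
 l  4  4  3  4  3  4  5
 m  5  5  4  4  4  4  5
 e  6  6  5  4  5  5  5
 m  7  7  6  5  5  6  6
 n  8  8  7  6  6  6  6

6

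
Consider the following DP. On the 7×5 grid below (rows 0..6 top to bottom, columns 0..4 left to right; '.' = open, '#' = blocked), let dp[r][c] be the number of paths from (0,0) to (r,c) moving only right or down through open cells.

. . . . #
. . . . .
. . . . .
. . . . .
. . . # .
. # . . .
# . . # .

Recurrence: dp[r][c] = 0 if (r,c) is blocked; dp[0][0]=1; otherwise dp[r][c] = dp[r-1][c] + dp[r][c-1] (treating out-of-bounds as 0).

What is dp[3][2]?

r\c   0   1   2   3   4
  0   1   1   1   1   0
  1   1   2   3   4   4
  2   1   3   6  10  14
  3   1   4  10  20  34
  4   1   5  15   0  34
  5   1   0  15  15  49
  6   0   0  15   0  49

10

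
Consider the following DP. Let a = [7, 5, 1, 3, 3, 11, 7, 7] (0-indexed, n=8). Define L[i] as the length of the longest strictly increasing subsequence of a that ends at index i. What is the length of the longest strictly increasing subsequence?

3

   i    0    1    2    3    4    5    6    7
a[i]    7    5    1    3    3   11    7    7
L[i]    1    1    1    2    2    3    3    3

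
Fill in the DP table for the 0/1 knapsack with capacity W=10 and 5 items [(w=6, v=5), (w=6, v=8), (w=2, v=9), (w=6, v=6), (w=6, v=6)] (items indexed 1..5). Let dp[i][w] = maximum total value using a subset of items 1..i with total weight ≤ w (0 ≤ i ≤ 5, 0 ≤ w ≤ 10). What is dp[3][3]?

i\w   0   1   2   3   4   5   6   7   8   9  10
  0   0   0   0   0   0   0   0   0   0   0   0
  1   0   0   0   0   0   0   5   5   5   5   5
  2   0   0   0   0   0   0   8   8   8   8   8
  3   0   0   9   9   9   9   9   9  17  17  17
  4   0   0   9   9   9   9   9   9  17  17  17
  5   0   0   9   9   9   9   9   9  17  17  17

9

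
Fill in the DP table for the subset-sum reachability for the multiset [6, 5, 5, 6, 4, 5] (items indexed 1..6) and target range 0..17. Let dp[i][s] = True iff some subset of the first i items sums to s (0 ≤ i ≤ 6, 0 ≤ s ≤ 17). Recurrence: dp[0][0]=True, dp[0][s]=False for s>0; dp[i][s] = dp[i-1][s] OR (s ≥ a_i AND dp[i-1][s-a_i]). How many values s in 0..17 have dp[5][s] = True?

i\s   0   1   2   3   4   5   6   7   8   9  10  11  12  13  14  15  16  17
  0   T   F   F   F   F   F   F   F   F   F   F   F   F   F   F   F   F   F
  1   T   F   F   F   F   F   T   F   F   F   F   F   F   F   F   F   F   F
  2   T   F   F   F   F   T   T   F   F   F   F   T   F   F   F   F   F   F
  3   T   F   F   F   F   T   T   F   F   F   T   T   F   F   F   F   T   F
  4   T   F   F   F   F   T   T   F   F   F   T   T   T   F   F   F   T   T
  5   T   F   F   F   T   T   T   F   F   T   T   T   T   F   T   T   T   T
  6   T   F   F   F   T   T   T   F   F   T   T   T   T   F   T   T   T   T

12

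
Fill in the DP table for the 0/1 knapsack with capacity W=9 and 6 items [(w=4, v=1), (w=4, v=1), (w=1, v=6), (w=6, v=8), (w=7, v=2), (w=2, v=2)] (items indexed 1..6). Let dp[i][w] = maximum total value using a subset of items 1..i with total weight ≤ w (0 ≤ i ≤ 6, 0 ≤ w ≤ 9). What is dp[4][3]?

6

i\w   0   1   2   3   4   5   6   7   8   9
  0   0   0   0   0   0   0   0   0   0   0
  1   0   0   0   0   1   1   1   1   1   1
  2   0   0   0   0   1   1   1   1   2   2
  3   0   6   6   6   6   7   7   7   7   8
  4   0   6   6   6   6   7   8  14  14  14
  5   0   6   6   6   6   7   8  14  14  14
  6   0   6   6   8   8   8   8  14  14  16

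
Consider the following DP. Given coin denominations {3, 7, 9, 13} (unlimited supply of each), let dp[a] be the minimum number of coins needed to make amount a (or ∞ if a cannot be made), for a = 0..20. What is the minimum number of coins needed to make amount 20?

 a  0  1  2  3  4  5  6  7  8  9 10 11 12 13 14 15 16 17 18 19 20
dp  0  -  -  1  -  -  2  1  -  1  2  -  2  1  2  3  2  3  2  3  2
(- denotes ∞ / unreachable)

2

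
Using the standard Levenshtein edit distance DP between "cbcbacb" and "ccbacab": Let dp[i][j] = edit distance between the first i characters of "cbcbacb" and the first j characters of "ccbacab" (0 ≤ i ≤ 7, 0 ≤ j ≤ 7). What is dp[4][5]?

   ''  c  c  b  a  c  a  b
''  0  1  2  3  4  5  6  7
 c  1  0  1  2  3  4  5  6
 b  2  1  1  1  2  3  4  5
 c  3  2  1  2  2  2  3  4
 b  4  3  2  1  2  3  3  3
 a  5  4  3  2  1  2  3  4
 c  6  5  4  3  2  1  2  3
 b  7  6  5  4  3  2  2  2

3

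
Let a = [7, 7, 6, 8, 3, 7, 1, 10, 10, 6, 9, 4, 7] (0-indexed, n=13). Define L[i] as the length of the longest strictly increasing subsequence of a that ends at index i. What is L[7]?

3

   i    0    1    2    3    4    5    6    7    8    9   10   11   12
a[i]    7    7    6    8    3    7    1   10   10    6    9    4    7
L[i]    1    1    1    2    1    2    1    3    3    2    3    2    3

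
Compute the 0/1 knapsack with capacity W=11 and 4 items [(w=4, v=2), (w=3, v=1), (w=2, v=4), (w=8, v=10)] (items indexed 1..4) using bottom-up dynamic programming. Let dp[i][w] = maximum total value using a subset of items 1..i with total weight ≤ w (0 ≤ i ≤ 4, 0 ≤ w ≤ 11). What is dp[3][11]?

i\w   0   1   2   3   4   5   6   7   8   9  10  11
  0   0   0   0   0   0   0   0   0   0   0   0   0
  1   0   0   0   0   2   2   2   2   2   2   2   2
  2   0   0   0   1   2   2   2   3   3   3   3   3
  3   0   0   4   4   4   5   6   6   6   7   7   7
  4   0   0   4   4   4   5   6   6  10  10  14  14

7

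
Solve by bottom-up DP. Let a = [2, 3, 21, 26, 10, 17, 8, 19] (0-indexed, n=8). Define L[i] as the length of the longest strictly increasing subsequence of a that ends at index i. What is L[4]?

   i    0    1    2    3    4    5    6    7
a[i]    2    3   21   26   10   17    8   19
L[i]    1    2    3    4    3    4    3    5

3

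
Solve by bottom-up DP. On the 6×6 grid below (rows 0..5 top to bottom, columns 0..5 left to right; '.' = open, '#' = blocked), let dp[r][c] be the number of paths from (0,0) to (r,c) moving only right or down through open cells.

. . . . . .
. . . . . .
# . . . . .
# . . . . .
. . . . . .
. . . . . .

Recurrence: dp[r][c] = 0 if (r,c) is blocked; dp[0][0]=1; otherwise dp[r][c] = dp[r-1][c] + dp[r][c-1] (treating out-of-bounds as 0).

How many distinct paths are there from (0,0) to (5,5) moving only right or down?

r\c   0   1   2   3   4   5
  0   1   1   1   1   1   1
  1   1   2   3   4   5   6
  2   0   2   5   9  14  20
  3   0   2   7  16  30  50
  4   0   2   9  25  55 105
  5   0   2  11  36  91 196

196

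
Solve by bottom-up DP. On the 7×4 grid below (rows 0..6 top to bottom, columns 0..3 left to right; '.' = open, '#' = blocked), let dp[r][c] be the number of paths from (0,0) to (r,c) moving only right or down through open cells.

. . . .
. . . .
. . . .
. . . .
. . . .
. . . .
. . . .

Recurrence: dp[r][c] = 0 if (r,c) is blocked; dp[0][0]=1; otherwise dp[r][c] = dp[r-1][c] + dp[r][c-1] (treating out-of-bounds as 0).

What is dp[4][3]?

r\c   0   1   2   3
  0   1   1   1   1
  1   1   2   3   4
  2   1   3   6  10
  3   1   4  10  20
  4   1   5  15  35
  5   1   6  21  56
  6   1   7  28  84

35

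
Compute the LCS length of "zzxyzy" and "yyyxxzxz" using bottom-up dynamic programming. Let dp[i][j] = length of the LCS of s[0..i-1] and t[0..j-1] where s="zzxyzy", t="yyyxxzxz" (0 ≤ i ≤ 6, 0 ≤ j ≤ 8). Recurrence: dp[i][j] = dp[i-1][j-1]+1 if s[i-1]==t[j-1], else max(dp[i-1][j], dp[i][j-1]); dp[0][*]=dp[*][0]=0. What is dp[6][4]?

2

   ''  y  y  y  x  x  z  x  z
''  0  0  0  0  0  0  0  0  0
 z  0  0  0  0  0  0  1  1  1
 z  0  0  0  0  0  0  1  1  2
 x  0  0  0  0  1  1  1  2  2
 y  0  1  1  1  1  1  1  2  2
 z  0  1  1  1  1  1  2  2  3
 y  0  1  2  2  2  2  2  2  3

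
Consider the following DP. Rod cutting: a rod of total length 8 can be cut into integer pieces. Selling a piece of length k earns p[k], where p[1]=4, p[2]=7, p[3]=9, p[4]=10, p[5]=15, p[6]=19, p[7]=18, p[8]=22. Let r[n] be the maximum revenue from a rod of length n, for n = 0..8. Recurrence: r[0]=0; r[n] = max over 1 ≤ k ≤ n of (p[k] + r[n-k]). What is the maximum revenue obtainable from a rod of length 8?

   n    0    1    2    3    4    5    6    7    8
r[n]    0    4    8   12   16   20   24   28   32

32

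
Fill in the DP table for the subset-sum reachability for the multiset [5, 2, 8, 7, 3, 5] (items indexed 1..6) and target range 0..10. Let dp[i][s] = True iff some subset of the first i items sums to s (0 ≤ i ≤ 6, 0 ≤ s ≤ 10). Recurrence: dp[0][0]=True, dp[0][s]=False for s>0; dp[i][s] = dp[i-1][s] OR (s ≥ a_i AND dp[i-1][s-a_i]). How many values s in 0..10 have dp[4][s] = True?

i\s   0   1   2   3   4   5   6   7   8   9  10
  0   T   F   F   F   F   F   F   F   F   F   F
  1   T   F   F   F   F   T   F   F   F   F   F
  2   T   F   T   F   F   T   F   T   F   F   F
  3   T   F   T   F   F   T   F   T   T   F   T
  4   T   F   T   F   F   T   F   T   T   T   T
  5   T   F   T   T   F   T   F   T   T   T   T
  6   T   F   T   T   F   T   F   T   T   T   T

7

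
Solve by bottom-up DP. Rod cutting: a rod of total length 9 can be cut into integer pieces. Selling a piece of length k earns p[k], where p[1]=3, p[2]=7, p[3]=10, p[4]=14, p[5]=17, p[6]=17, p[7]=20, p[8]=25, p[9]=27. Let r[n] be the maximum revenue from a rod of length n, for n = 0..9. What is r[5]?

   n    0    1    2    3    4    5    6    7    8    9
r[n]    0    3    7   10   14   17   21   24   28   31

17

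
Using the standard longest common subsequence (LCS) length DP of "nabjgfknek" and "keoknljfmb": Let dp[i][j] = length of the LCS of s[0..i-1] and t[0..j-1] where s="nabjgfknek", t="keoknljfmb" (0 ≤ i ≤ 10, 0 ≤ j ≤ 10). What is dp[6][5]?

   ''  k  e  o  k  n  l  j  f  m  b
''  0  0  0  0  0  0  0  0  0  0  0
 n  0  0  0  0  0  1  1  1  1  1  1
 a  0  0  0  0  0  1  1  1  1  1  1
 b  0  0  0  0  0  1  1  1  1  1  2
 j  0  0  0  0  0  1  1  2  2  2  2
 g  0  0  0  0  0  1  1  2  2  2  2
 f  0  0  0  0  0  1  1  2  3  3  3
 k  0  1  1  1  1  1  1  2  3  3  3
 n  0  1  1  1  1  2  2  2  3  3  3
 e  0  1  2  2  2  2  2  2  3  3  3
 k  0  1  2  2  3  3  3  3  3  3  3

1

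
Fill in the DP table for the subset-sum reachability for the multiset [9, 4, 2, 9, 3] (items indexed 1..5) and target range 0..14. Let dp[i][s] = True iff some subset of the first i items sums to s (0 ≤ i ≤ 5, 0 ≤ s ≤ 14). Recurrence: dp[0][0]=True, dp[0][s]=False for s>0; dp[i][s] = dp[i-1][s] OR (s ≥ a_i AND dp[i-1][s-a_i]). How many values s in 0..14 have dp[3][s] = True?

7

i\s   0   1   2   3   4   5   6   7   8   9  10  11  12  13  14
  0   T   F   F   F   F   F   F   F   F   F   F   F   F   F   F
  1   T   F   F   F   F   F   F   F   F   T   F   F   F   F   F
  2   T   F   F   F   T   F   F   F   F   T   F   F   F   T   F
  3   T   F   T   F   T   F   T   F   F   T   F   T   F   T   F
  4   T   F   T   F   T   F   T   F   F   T   F   T   F   T   F
  5   T   F   T   T   T   T   T   T   F   T   F   T   T   T   T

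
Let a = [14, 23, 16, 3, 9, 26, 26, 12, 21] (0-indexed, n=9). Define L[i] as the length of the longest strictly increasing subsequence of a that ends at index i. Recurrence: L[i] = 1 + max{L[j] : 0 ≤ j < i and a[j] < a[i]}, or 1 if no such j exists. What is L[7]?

3

   i    0    1    2    3    4    5    6    7    8
a[i]   14   23   16    3    9   26   26   12   21
L[i]    1    2    2    1    2    3    3    3    4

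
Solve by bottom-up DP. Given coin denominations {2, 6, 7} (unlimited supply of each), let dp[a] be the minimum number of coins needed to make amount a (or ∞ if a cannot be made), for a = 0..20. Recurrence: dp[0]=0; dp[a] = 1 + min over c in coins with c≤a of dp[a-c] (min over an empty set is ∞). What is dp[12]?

 a  0  1  2  3  4  5  6  7  8  9 10 11 12 13 14 15 16 17 18 19 20
dp  0  -  1  -  2  -  1  1  2  2  3  3  2  2  2  3  3  4  3  3  3
(- denotes ∞ / unreachable)

2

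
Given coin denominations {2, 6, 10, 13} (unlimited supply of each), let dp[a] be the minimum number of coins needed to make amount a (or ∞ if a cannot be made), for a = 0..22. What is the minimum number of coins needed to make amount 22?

3

 a  0  1  2  3  4  5  6  7  8  9 10 11 12 13 14 15 16 17 18 19 20 21 22
dp  0  -  1  -  2  -  1  -  2  -  1  -  2  1  3  2  2  3  3  2  2  3  3
(- denotes ∞ / unreachable)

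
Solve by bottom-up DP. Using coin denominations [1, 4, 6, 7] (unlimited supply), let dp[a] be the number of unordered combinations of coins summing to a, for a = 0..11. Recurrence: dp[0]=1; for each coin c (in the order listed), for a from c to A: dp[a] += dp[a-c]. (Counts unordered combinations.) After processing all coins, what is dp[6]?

after  coin     0     1     2     3     4     5     6     7     8     9    10    11
          1     1     1     1     1     1     1     1     1     1     1     1     1
          4     1     1     1     1     2     2     2     2     3     3     3     3
          6     1     1     1     1     2     2     3     3     4     4     5     5
          7     1     1     1     1     2     2     3     4     5     5     6     7

3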